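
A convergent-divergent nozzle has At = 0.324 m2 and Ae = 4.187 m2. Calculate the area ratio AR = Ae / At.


AR = 4.187 / 0.324 = 12.9

12.9


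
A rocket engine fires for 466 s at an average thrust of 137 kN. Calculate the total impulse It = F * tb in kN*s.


It = 137 * 466 = 63842 kN*s

63842 kN*s


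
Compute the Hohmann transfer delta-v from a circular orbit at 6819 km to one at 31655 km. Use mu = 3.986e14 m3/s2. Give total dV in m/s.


V1 = sqrt(mu/r1) = 7645.54 m/s
dV1 = V1*(sqrt(2*r2/(r1+r2)) - 1) = 2162.01 m/s
V2 = sqrt(mu/r2) = 3548.52 m/s
dV2 = V2*(1 - sqrt(2*r1/(r1+r2))) = 1435.82 m/s
Total dV = 3598 m/s

3598 m/s


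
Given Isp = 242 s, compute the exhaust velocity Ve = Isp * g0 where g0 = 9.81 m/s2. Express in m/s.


Ve = Isp * g0 = 242 * 9.81 = 2374.0 m/s

2374.0 m/s


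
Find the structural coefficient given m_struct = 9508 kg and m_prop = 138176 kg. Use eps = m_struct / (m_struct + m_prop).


eps = 9508 / (9508 + 138176) = 0.0644

0.0644


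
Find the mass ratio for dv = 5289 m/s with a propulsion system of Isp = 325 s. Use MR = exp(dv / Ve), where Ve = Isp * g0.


Ve = 325 * 9.81 = 3188.25 m/s
MR = exp(5289 / 3188.25) = 5.254

5.254


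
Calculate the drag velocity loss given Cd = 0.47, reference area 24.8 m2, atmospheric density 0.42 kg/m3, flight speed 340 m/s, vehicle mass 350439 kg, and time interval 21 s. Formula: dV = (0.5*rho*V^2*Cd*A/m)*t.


D = 0.5 * 0.42 * 340^2 * 0.47 * 24.8 = 282961.06 N
a = 282961.06 / 350439 = 0.8074 m/s2
dV = 0.8074 * 21 = 17.0 m/s

17.0 m/s


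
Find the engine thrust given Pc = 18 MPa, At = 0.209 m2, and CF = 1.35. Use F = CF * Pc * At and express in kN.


F = 1.35 * 18e6 * 0.209 = 5.0787e+06 N = 5078.7 kN

5078.7 kN


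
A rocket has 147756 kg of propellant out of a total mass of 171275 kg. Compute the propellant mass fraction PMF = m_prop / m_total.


PMF = 147756 / 171275 = 0.863

0.863


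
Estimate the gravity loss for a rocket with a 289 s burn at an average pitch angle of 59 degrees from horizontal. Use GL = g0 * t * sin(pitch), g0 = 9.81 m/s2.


GL = 9.81 * 289 * sin(59 deg) = 2430 m/s

2430 m/s


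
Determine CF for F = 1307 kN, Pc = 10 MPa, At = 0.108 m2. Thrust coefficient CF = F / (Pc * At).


CF = 1307000 / (10e6 * 0.108) = 1.21

1.21


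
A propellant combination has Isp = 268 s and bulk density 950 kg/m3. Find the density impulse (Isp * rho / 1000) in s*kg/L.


rho*Isp = 268 * 950 / 1000 = 255 s*kg/L

255 s*kg/L


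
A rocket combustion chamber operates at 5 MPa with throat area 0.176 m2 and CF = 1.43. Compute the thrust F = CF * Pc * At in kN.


F = 1.43 * 5e6 * 0.176 = 1.2584e+06 N = 1258.4 kN

1258.4 kN


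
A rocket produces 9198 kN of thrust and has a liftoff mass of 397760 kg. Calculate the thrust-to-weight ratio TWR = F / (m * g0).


TWR = 9198000 / (397760 * 9.81) = 2.36

2.36


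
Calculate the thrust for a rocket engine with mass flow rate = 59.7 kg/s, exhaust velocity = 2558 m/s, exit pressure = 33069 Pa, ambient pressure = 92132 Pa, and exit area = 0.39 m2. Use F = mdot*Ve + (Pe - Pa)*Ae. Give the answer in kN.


F = 59.7 * 2558 + (33069 - 92132) * 0.39 = 129678.0 N = 129.7 kN

129.7 kN


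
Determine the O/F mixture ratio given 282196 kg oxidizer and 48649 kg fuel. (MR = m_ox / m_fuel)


MR = 282196 / 48649 = 5.8

5.8


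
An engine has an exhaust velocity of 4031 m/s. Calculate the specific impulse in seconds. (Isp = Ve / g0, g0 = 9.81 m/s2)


Isp = Ve / g0 = 4031 / 9.81 = 410.9 s

410.9 s


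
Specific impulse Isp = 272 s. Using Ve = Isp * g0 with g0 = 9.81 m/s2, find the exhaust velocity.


Ve = Isp * g0 = 272 * 9.81 = 2668.3 m/s

2668.3 m/s


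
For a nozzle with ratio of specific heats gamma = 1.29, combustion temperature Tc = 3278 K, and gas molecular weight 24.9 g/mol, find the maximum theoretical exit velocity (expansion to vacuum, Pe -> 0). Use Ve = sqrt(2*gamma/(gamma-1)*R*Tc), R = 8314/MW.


R = 8314 / 24.9 = 333.9 J/(kg.K)
Ve = sqrt(2 * 1.29 / (1.29 - 1) * 333.9 * 3278) = 3120 m/s

3120 m/s


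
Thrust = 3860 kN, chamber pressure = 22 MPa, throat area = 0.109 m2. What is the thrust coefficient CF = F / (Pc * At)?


CF = 3860000 / (22e6 * 0.109) = 1.61

1.61


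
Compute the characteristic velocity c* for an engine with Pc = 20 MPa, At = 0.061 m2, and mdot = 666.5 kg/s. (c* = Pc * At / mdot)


c* = 20e6 * 0.061 / 666.5 = 1830 m/s

1830 m/s


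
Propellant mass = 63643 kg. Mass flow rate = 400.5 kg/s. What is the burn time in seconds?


tb = 63643 / 400.5 = 158.9 s

158.9 s


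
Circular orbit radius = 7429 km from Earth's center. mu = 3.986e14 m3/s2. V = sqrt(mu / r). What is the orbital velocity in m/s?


V = sqrt(3.986e14 / 7429000) = 7325 m/s

7325 m/s


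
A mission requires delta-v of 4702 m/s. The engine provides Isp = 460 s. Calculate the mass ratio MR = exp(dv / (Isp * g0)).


Ve = 460 * 9.81 = 4512.6 m/s
MR = exp(4702 / 4512.6) = 2.835

2.835


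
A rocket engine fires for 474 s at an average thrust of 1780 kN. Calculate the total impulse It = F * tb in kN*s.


It = 1780 * 474 = 843720 kN*s

843720 kN*s


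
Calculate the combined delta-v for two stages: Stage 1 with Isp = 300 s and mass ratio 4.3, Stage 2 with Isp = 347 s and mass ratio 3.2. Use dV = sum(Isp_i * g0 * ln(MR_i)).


dV1 = 300 * 9.81 * ln(4.3) = 4292.7 m/s
dV2 = 347 * 9.81 * ln(3.2) = 3959.4 m/s
Total dV = 4292.7 + 3959.4 = 8252.1 m/s ~ 8252 m/s

8252 m/s


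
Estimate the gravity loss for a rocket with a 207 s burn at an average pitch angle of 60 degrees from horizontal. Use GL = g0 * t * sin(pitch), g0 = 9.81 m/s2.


GL = 9.81 * 207 * sin(60 deg) = 1759 m/s

1759 m/s


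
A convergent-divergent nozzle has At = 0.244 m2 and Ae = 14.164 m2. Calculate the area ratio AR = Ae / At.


AR = 14.164 / 0.244 = 58.0

58.0


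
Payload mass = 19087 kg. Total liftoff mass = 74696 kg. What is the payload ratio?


PR = 19087 / 74696 = 0.2555

0.2555


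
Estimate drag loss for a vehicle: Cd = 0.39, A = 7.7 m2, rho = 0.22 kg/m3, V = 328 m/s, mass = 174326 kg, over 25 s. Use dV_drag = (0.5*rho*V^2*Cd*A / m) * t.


D = 0.5 * 0.22 * 328^2 * 0.39 * 7.7 = 35538.22 N
a = 35538.22 / 174326 = 0.2039 m/s2
dV = 0.2039 * 25 = 5.1 m/s

5.1 m/s


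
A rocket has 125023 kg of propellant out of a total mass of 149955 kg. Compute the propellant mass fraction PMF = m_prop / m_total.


PMF = 125023 / 149955 = 0.834

0.834


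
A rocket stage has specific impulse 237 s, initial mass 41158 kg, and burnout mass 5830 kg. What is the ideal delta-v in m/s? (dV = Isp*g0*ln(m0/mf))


Ve = 237 * 9.81 = 2324.97 m/s
dV = 2324.97 * ln(41158/5830) = 4544 m/s

4544 m/s


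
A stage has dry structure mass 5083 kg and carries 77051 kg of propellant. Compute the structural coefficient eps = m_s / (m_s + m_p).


eps = 5083 / (5083 + 77051) = 0.0619

0.0619


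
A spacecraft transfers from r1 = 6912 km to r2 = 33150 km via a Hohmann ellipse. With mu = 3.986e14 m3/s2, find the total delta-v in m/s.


V1 = sqrt(mu/r1) = 7593.93 m/s
dV1 = V1*(sqrt(2*r2/(r1+r2)) - 1) = 2175.23 m/s
V2 = sqrt(mu/r2) = 3467.58 m/s
dV2 = V2*(1 - sqrt(2*r1/(r1+r2))) = 1430.65 m/s
Total dV = 3606 m/s

3606 m/s


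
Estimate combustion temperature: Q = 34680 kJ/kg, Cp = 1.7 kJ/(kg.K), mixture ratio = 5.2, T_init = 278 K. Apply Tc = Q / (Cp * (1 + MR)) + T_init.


Tc = 34680 / (1.7 * (1 + 5.2)) + 278 = 3568 K

3568 K


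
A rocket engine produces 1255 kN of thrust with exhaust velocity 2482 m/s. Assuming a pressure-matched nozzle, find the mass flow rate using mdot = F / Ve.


mdot = F / Ve = 1255000 / 2482 = 505.6 kg/s

505.6 kg/s


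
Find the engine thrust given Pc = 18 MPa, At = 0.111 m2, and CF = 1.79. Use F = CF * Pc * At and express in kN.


F = 1.79 * 18e6 * 0.111 = 3.5764e+06 N = 3576.4 kN

3576.4 kN


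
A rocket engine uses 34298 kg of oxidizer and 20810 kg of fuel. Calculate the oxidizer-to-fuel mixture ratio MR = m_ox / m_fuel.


MR = 34298 / 20810 = 1.65

1.65


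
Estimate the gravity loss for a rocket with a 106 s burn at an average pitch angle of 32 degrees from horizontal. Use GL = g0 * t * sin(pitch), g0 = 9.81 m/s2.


GL = 9.81 * 106 * sin(32 deg) = 551 m/s

551 m/s


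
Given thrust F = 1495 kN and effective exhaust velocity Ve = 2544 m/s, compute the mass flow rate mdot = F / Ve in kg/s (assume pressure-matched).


mdot = F / Ve = 1495000 / 2544 = 587.7 kg/s

587.7 kg/s


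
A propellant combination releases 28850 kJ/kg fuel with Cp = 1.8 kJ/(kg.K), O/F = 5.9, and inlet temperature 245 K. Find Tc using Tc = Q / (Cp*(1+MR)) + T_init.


Tc = 28850 / (1.8 * (1 + 5.9)) + 245 = 2568 K

2568 K


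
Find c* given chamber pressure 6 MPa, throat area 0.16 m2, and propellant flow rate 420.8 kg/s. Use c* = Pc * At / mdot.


c* = 6e6 * 0.16 / 420.8 = 2281 m/s

2281 m/s


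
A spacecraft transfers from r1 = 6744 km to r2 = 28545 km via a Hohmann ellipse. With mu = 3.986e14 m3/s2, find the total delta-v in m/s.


V1 = sqrt(mu/r1) = 7687.94 m/s
dV1 = V1*(sqrt(2*r2/(r1+r2)) - 1) = 2090.52 m/s
V2 = sqrt(mu/r2) = 3736.83 m/s
dV2 = V2*(1 - sqrt(2*r1/(r1+r2))) = 1426.59 m/s
Total dV = 3517 m/s

3517 m/s


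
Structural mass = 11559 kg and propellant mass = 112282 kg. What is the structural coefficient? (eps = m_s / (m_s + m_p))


eps = 11559 / (11559 + 112282) = 0.0933

0.0933


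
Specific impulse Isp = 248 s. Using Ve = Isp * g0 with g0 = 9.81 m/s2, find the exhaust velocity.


Ve = Isp * g0 = 248 * 9.81 = 2432.9 m/s

2432.9 m/s


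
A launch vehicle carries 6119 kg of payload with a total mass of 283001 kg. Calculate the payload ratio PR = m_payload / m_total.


PR = 6119 / 283001 = 0.0216

0.0216


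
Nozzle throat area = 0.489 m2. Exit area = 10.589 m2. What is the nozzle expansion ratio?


AR = 10.589 / 0.489 = 21.7

21.7


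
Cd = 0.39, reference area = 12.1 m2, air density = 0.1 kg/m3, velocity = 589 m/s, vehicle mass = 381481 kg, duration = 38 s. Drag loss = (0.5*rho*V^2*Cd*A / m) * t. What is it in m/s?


D = 0.5 * 0.1 * 589^2 * 0.39 * 12.1 = 81856.01 N
a = 81856.01 / 381481 = 0.2146 m/s2
dV = 0.2146 * 38 = 8.2 m/s

8.2 m/s


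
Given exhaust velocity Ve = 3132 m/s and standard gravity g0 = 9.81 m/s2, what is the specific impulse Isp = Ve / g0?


Isp = Ve / g0 = 3132 / 9.81 = 319.3 s

319.3 s


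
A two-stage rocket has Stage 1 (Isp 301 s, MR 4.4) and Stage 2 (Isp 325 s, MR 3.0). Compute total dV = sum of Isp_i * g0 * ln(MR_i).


dV1 = 301 * 9.81 * ln(4.4) = 4374.9 m/s
dV2 = 325 * 9.81 * ln(3.0) = 3502.7 m/s
Total dV = 4374.9 + 3502.7 = 7877.6 m/s ~ 7878 m/s

7878 m/s


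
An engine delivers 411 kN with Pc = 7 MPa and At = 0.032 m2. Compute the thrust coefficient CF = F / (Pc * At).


CF = 411000 / (7e6 * 0.032) = 1.83

1.83


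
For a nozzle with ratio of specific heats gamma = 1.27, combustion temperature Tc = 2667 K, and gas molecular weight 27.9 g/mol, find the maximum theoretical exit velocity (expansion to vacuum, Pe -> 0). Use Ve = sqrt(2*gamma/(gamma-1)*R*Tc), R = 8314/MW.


R = 8314 / 27.9 = 297.99 J/(kg.K)
Ve = sqrt(2 * 1.27 / (1.27 - 1) * 297.99 * 2667) = 2734 m/s

2734 m/s


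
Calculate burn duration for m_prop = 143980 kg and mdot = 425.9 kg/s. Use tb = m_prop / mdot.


tb = 143980 / 425.9 = 338.1 s

338.1 s


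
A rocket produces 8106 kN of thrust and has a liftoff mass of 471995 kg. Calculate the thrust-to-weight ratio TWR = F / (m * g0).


TWR = 8106000 / (471995 * 9.81) = 1.75

1.75


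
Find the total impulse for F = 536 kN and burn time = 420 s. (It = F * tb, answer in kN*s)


It = 536 * 420 = 225120 kN*s

225120 kN*s


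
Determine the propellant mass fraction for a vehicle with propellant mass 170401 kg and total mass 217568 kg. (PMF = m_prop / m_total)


PMF = 170401 / 217568 = 0.783

0.783


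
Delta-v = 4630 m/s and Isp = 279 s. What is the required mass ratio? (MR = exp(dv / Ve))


Ve = 279 * 9.81 = 2736.99 m/s
MR = exp(4630 / 2736.99) = 5.428

5.428


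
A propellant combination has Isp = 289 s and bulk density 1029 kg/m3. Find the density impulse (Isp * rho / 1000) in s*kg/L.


rho*Isp = 289 * 1029 / 1000 = 297 s*kg/L

297 s*kg/L


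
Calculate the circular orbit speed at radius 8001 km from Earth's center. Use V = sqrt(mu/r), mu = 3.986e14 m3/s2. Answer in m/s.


V = sqrt(3.986e14 / 8001000) = 7058 m/s

7058 m/s


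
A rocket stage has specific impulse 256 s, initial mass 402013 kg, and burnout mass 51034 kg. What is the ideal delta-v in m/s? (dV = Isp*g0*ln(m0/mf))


Ve = 256 * 9.81 = 2511.36 m/s
dV = 2511.36 * ln(402013/51034) = 5183 m/s

5183 m/s


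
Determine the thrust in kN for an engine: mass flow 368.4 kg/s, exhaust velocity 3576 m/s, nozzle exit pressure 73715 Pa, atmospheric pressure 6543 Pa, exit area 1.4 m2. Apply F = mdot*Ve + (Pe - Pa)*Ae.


F = 368.4 * 3576 + (73715 - 6543) * 1.4 = 1.4114e+06 N = 1411.4 kN

1411.4 kN


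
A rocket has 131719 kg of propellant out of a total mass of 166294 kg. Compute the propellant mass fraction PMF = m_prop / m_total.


PMF = 131719 / 166294 = 0.792

0.792


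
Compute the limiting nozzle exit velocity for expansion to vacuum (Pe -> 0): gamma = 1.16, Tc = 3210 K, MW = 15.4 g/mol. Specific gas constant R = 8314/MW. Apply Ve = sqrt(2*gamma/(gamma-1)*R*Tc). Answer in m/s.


R = 8314 / 15.4 = 539.87 J/(kg.K)
Ve = sqrt(2 * 1.16 / (1.16 - 1) * 539.87 * 3210) = 5013 m/s

5013 m/s


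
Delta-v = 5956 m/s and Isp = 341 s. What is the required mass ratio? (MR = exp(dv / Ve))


Ve = 341 * 9.81 = 3345.21 m/s
MR = exp(5956 / 3345.21) = 5.933

5.933


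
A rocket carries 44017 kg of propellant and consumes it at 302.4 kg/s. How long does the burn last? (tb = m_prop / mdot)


tb = 44017 / 302.4 = 145.6 s

145.6 s


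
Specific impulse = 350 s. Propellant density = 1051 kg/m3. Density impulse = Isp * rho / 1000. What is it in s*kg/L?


rho*Isp = 350 * 1051 / 1000 = 368 s*kg/L

368 s*kg/L


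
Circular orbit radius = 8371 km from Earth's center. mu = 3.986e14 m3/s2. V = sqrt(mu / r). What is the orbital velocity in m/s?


V = sqrt(3.986e14 / 8371000) = 6900 m/s

6900 m/s


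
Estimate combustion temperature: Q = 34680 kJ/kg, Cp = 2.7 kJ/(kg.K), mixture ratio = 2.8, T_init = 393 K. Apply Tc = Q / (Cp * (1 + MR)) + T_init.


Tc = 34680 / (2.7 * (1 + 2.8)) + 393 = 3773 K

3773 K


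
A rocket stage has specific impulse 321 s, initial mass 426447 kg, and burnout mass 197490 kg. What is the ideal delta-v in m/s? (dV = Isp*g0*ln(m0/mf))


Ve = 321 * 9.81 = 3149.01 m/s
dV = 3149.01 * ln(426447/197490) = 2424 m/s

2424 m/s


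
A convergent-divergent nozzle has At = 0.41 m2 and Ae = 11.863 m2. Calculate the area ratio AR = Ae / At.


AR = 11.863 / 0.41 = 28.9

28.9


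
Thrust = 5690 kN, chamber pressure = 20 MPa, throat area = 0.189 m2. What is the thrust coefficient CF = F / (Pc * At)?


CF = 5690000 / (20e6 * 0.189) = 1.51

1.51


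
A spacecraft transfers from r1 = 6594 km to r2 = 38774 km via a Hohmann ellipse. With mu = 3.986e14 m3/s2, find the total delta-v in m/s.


V1 = sqrt(mu/r1) = 7774.89 m/s
dV1 = V1*(sqrt(2*r2/(r1+r2)) - 1) = 2390.05 m/s
V2 = sqrt(mu/r2) = 3206.26 m/s
dV2 = V2*(1 - sqrt(2*r1/(r1+r2))) = 1477.58 m/s
Total dV = 3868 m/s

3868 m/s


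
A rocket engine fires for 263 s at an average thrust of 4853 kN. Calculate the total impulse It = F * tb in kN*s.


It = 4853 * 263 = 1276339 kN*s

1276339 kN*s


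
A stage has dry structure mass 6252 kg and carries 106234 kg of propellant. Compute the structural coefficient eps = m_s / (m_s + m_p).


eps = 6252 / (6252 + 106234) = 0.0556

0.0556


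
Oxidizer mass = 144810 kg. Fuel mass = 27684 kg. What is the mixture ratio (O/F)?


MR = 144810 / 27684 = 5.23

5.23


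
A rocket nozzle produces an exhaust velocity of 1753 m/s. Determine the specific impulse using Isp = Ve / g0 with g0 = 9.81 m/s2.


Isp = Ve / g0 = 1753 / 9.81 = 178.7 s

178.7 s


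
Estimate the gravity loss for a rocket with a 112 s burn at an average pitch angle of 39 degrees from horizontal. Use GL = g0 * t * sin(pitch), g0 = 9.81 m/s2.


GL = 9.81 * 112 * sin(39 deg) = 691 m/s

691 m/s


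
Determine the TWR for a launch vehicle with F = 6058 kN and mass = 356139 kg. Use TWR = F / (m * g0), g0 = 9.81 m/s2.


TWR = 6058000 / (356139 * 9.81) = 1.73

1.73


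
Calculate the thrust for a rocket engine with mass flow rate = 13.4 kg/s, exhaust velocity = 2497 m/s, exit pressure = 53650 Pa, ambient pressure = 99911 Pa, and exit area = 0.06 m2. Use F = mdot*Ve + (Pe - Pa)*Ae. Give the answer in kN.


F = 13.4 * 2497 + (53650 - 99911) * 0.06 = 30684.0 N = 30.7 kN

30.7 kN


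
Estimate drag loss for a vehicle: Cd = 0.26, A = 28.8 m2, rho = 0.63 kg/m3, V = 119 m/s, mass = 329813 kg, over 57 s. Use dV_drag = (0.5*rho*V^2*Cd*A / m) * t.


D = 0.5 * 0.63 * 119^2 * 0.26 * 28.8 = 33401.83 N
a = 33401.83 / 329813 = 0.1013 m/s2
dV = 0.1013 * 57 = 5.8 m/s

5.8 m/s


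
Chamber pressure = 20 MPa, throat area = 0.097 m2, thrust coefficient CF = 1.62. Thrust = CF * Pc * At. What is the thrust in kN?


F = 1.62 * 20e6 * 0.097 = 3.1428e+06 N = 3142.8 kN

3142.8 kN


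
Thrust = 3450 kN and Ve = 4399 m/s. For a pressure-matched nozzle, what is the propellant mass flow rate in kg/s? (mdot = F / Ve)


mdot = F / Ve = 3450000 / 4399 = 784.3 kg/s

784.3 kg/s


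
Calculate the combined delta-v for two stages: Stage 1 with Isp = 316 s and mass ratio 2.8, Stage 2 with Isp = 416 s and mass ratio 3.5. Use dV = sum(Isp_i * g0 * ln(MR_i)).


dV1 = 316 * 9.81 * ln(2.8) = 3191.8 m/s
dV2 = 416 * 9.81 * ln(3.5) = 5112.5 m/s
Total dV = 3191.8 + 5112.5 = 8304.3 m/s ~ 8304 m/s

8304 m/s


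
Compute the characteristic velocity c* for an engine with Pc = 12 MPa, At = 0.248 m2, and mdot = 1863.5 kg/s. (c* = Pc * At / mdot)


c* = 12e6 * 0.248 / 1863.5 = 1597 m/s

1597 m/s


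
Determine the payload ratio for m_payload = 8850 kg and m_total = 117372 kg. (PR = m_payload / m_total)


PR = 8850 / 117372 = 0.0754

0.0754


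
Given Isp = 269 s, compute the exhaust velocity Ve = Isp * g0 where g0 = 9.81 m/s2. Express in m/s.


Ve = Isp * g0 = 269 * 9.81 = 2638.9 m/s

2638.9 m/s


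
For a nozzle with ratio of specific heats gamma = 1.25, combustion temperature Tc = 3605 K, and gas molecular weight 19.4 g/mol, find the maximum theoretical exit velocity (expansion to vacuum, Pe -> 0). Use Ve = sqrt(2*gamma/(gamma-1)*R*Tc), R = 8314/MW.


R = 8314 / 19.4 = 428.56 J/(kg.K)
Ve = sqrt(2 * 1.25 / (1.25 - 1) * 428.56 * 3605) = 3931 m/s

3931 m/s


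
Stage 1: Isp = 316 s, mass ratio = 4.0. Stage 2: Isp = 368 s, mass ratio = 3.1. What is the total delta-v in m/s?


dV1 = 316 * 9.81 * ln(4.0) = 4297.5 m/s
dV2 = 368 * 9.81 * ln(3.1) = 4084.5 m/s
Total dV = 4297.5 + 4084.5 = 8382.0 m/s ~ 8382 m/s

8382 m/s


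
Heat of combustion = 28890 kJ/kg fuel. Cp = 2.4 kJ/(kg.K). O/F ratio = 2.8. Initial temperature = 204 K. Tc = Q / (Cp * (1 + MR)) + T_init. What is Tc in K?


Tc = 28890 / (2.4 * (1 + 2.8)) + 204 = 3372 K

3372 K


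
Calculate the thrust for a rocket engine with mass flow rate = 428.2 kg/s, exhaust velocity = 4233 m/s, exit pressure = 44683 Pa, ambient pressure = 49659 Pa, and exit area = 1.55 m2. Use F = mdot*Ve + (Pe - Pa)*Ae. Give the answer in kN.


F = 428.2 * 4233 + (44683 - 49659) * 1.55 = 1.8049e+06 N = 1804.9 kN

1804.9 kN


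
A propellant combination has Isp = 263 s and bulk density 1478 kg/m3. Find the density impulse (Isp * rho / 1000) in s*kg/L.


rho*Isp = 263 * 1478 / 1000 = 389 s*kg/L

389 s*kg/L


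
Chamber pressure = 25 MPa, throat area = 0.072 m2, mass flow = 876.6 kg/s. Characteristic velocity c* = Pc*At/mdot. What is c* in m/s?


c* = 25e6 * 0.072 / 876.6 = 2053 m/s

2053 m/s


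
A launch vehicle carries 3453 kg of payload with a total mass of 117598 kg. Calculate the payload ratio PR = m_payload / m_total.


PR = 3453 / 117598 = 0.0294

0.0294


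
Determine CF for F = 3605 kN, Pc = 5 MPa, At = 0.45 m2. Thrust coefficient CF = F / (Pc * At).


CF = 3605000 / (5e6 * 0.45) = 1.6

1.6


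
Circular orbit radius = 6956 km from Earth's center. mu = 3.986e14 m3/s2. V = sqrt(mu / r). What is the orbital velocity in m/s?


V = sqrt(3.986e14 / 6956000) = 7570 m/s

7570 m/s


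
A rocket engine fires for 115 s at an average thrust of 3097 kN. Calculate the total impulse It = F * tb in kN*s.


It = 3097 * 115 = 356155 kN*s

356155 kN*s


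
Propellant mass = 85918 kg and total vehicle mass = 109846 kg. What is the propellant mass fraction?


PMF = 85918 / 109846 = 0.782

0.782


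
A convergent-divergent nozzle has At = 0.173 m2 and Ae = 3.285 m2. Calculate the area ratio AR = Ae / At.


AR = 3.285 / 0.173 = 19.0

19.0


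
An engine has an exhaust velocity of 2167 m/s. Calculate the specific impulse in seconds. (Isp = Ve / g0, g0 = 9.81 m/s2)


Isp = Ve / g0 = 2167 / 9.81 = 220.9 s

220.9 s


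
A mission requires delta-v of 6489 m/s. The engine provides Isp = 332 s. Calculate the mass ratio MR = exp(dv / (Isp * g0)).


Ve = 332 * 9.81 = 3256.92 m/s
MR = exp(6489 / 3256.92) = 7.333

7.333


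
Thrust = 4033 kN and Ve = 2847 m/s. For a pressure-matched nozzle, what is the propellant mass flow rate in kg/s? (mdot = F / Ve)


mdot = F / Ve = 4033000 / 2847 = 1416.6 kg/s

1416.6 kg/s


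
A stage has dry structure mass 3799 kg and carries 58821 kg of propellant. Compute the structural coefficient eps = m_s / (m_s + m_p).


eps = 3799 / (3799 + 58821) = 0.0607

0.0607


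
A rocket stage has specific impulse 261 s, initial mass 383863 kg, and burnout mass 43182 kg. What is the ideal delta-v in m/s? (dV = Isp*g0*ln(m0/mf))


Ve = 261 * 9.81 = 2560.41 m/s
dV = 2560.41 * ln(383863/43182) = 5594 m/s

5594 m/s


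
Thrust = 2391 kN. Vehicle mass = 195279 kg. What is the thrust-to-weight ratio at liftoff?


TWR = 2391000 / (195279 * 9.81) = 1.25

1.25


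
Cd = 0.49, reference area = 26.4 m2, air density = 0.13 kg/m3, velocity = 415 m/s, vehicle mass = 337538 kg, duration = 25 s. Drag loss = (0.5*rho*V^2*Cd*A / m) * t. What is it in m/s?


D = 0.5 * 0.13 * 415^2 * 0.49 * 26.4 = 144813.67 N
a = 144813.67 / 337538 = 0.429 m/s2
dV = 0.429 * 25 = 10.7 m/s

10.7 m/s


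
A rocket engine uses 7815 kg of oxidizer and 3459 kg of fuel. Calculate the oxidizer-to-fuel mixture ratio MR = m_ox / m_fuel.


MR = 7815 / 3459 = 2.26

2.26


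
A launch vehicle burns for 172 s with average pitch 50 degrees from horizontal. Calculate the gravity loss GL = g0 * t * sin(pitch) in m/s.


GL = 9.81 * 172 * sin(50 deg) = 1293 m/s

1293 m/s


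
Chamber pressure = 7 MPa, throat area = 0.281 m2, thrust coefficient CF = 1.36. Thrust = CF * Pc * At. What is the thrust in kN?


F = 1.36 * 7e6 * 0.281 = 2.6751e+06 N = 2675.1 kN

2675.1 kN


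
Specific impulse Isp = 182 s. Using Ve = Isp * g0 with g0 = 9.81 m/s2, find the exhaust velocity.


Ve = Isp * g0 = 182 * 9.81 = 1785.4 m/s

1785.4 m/s


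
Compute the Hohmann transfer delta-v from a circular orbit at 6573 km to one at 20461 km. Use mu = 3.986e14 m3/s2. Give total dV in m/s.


V1 = sqrt(mu/r1) = 7787.3 m/s
dV1 = V1*(sqrt(2*r2/(r1+r2)) - 1) = 1793.69 m/s
V2 = sqrt(mu/r2) = 4413.72 m/s
dV2 = V2*(1 - sqrt(2*r1/(r1+r2))) = 1335.88 m/s
Total dV = 3130 m/s

3130 m/s


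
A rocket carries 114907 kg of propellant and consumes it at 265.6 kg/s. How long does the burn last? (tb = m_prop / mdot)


tb = 114907 / 265.6 = 432.6 s

432.6 s


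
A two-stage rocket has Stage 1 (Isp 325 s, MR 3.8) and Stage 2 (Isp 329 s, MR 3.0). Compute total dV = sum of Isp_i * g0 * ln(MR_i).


dV1 = 325 * 9.81 * ln(3.8) = 4256.3 m/s
dV2 = 329 * 9.81 * ln(3.0) = 3545.8 m/s
Total dV = 4256.3 + 3545.8 = 7802.1 m/s ~ 7802 m/s

7802 m/s


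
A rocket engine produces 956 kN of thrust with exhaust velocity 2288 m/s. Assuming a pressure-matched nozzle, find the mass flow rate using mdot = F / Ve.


mdot = F / Ve = 956000 / 2288 = 417.8 kg/s

417.8 kg/s


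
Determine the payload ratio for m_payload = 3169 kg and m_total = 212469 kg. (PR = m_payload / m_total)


PR = 3169 / 212469 = 0.0149

0.0149


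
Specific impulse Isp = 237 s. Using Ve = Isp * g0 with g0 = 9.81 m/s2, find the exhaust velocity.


Ve = Isp * g0 = 237 * 9.81 = 2325.0 m/s

2325.0 m/s


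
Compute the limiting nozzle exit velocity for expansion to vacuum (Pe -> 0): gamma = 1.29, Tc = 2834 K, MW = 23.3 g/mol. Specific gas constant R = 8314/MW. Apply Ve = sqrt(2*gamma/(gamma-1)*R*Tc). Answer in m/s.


R = 8314 / 23.3 = 356.82 J/(kg.K)
Ve = sqrt(2 * 1.29 / (1.29 - 1) * 356.82 * 2834) = 2999 m/s

2999 m/s


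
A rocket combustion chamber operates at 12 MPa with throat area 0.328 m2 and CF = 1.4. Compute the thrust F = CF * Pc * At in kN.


F = 1.4 * 12e6 * 0.328 = 5.5104e+06 N = 5510.4 kN

5510.4 kN


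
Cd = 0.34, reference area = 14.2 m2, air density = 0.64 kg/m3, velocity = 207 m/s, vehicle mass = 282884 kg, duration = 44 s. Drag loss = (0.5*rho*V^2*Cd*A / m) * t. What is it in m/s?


D = 0.5 * 0.64 * 207^2 * 0.34 * 14.2 = 66199.99 N
a = 66199.99 / 282884 = 0.234 m/s2
dV = 0.234 * 44 = 10.3 m/s

10.3 m/s


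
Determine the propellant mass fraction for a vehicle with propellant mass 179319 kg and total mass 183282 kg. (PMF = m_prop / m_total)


PMF = 179319 / 183282 = 0.978

0.978


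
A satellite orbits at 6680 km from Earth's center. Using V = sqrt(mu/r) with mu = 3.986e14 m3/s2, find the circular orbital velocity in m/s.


V = sqrt(3.986e14 / 6680000) = 7725 m/s

7725 m/s


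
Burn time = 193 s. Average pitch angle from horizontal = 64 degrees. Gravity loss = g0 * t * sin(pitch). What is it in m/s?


GL = 9.81 * 193 * sin(64 deg) = 1702 m/s

1702 m/s


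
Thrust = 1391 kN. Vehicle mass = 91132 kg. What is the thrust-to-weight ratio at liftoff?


TWR = 1391000 / (91132 * 9.81) = 1.56

1.56


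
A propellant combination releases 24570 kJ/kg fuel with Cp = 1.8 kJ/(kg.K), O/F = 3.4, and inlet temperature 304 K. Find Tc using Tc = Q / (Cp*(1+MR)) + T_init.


Tc = 24570 / (1.8 * (1 + 3.4)) + 304 = 3406 K

3406 K


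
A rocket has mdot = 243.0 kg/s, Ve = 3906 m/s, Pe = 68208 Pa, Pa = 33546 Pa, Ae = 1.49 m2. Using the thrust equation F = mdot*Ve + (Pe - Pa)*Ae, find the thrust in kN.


F = 243.0 * 3906 + (68208 - 33546) * 1.49 = 1.0008e+06 N = 1000.8 kN

1000.8 kN


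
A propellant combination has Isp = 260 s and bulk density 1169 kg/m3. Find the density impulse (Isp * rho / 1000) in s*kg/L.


rho*Isp = 260 * 1169 / 1000 = 304 s*kg/L

304 s*kg/L


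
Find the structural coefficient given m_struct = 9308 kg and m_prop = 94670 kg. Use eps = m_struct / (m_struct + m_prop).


eps = 9308 / (9308 + 94670) = 0.0895

0.0895


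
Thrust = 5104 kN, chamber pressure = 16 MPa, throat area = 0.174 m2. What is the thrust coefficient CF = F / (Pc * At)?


CF = 5104000 / (16e6 * 0.174) = 1.83

1.83


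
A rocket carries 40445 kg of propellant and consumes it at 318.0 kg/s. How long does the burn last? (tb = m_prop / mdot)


tb = 40445 / 318.0 = 127.2 s

127.2 s


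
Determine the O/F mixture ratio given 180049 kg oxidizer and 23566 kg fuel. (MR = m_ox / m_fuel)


MR = 180049 / 23566 = 7.64

7.64


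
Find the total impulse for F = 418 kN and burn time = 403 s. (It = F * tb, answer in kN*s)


It = 418 * 403 = 168454 kN*s

168454 kN*s


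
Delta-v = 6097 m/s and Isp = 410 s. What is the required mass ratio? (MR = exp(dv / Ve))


Ve = 410 * 9.81 = 4022.1 m/s
MR = exp(6097 / 4022.1) = 4.553

4.553


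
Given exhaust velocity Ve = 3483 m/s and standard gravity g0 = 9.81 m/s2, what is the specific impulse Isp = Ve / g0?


Isp = Ve / g0 = 3483 / 9.81 = 355.0 s

355.0 s


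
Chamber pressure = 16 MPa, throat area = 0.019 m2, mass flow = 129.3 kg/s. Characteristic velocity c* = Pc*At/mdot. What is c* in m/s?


c* = 16e6 * 0.019 / 129.3 = 2351 m/s

2351 m/s


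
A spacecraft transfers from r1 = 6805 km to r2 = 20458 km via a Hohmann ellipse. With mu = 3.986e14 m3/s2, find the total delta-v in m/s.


V1 = sqrt(mu/r1) = 7653.4 m/s
dV1 = V1*(sqrt(2*r2/(r1+r2)) - 1) = 1722.53 m/s
V2 = sqrt(mu/r2) = 4414.05 m/s
dV2 = V2*(1 - sqrt(2*r1/(r1+r2))) = 1295.31 m/s
Total dV = 3018 m/s

3018 m/s


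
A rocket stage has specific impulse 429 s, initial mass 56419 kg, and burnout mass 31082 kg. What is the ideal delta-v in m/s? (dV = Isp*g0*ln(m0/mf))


Ve = 429 * 9.81 = 4208.49 m/s
dV = 4208.49 * ln(56419/31082) = 2509 m/s

2509 m/s


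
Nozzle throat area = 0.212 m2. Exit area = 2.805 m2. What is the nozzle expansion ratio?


AR = 2.805 / 0.212 = 13.2

13.2


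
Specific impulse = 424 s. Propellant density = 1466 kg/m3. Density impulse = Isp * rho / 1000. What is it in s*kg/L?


rho*Isp = 424 * 1466 / 1000 = 622 s*kg/L

622 s*kg/L


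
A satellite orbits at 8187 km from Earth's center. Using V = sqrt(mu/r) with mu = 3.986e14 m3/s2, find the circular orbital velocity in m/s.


V = sqrt(3.986e14 / 8187000) = 6978 m/s

6978 m/s


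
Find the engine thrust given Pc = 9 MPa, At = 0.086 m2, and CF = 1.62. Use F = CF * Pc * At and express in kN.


F = 1.62 * 9e6 * 0.086 = 1.2539e+06 N = 1253.9 kN

1253.9 kN


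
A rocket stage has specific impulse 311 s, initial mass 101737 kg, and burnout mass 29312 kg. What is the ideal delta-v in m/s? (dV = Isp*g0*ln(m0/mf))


Ve = 311 * 9.81 = 3050.91 m/s
dV = 3050.91 * ln(101737/29312) = 3797 m/s

3797 m/s


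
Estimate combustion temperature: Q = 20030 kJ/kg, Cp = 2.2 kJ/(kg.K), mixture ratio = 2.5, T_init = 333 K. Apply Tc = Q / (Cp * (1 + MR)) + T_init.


Tc = 20030 / (2.2 * (1 + 2.5)) + 333 = 2934 K

2934 K


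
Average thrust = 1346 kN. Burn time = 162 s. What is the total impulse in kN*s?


It = 1346 * 162 = 218052 kN*s

218052 kN*s


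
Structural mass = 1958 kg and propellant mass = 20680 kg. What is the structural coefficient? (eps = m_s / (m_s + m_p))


eps = 1958 / (1958 + 20680) = 0.0865

0.0865


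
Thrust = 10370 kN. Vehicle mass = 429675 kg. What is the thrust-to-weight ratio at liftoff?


TWR = 10370000 / (429675 * 9.81) = 2.46

2.46


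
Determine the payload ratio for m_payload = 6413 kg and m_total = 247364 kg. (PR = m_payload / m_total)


PR = 6413 / 247364 = 0.0259

0.0259


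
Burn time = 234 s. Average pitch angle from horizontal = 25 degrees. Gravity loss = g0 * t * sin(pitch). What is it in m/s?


GL = 9.81 * 234 * sin(25 deg) = 970 m/s

970 m/s


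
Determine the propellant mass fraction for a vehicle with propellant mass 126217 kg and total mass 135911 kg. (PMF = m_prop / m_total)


PMF = 126217 / 135911 = 0.929

0.929


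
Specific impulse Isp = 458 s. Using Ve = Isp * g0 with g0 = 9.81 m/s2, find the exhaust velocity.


Ve = Isp * g0 = 458 * 9.81 = 4493.0 m/s

4493.0 m/s


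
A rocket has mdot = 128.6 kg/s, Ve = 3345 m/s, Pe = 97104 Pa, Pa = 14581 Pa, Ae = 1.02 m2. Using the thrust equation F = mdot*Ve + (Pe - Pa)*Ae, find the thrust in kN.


F = 128.6 * 3345 + (97104 - 14581) * 1.02 = 514340.0 N = 514.3 kN

514.3 kN


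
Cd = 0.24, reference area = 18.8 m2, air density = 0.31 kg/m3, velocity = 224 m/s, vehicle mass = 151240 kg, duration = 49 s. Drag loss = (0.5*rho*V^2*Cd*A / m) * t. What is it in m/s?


D = 0.5 * 0.31 * 224^2 * 0.24 * 18.8 = 35091.09 N
a = 35091.09 / 151240 = 0.232 m/s2
dV = 0.232 * 49 = 11.4 m/s

11.4 m/s


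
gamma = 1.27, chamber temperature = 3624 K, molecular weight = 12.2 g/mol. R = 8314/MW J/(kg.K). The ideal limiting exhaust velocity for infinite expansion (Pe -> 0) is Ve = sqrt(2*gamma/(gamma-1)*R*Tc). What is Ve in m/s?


R = 8314 / 12.2 = 681.48 J/(kg.K)
Ve = sqrt(2 * 1.27 / (1.27 - 1) * 681.48 * 3624) = 4820 m/s

4820 m/s


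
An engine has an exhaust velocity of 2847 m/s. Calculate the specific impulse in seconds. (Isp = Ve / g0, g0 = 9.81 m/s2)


Isp = Ve / g0 = 2847 / 9.81 = 290.2 s

290.2 s


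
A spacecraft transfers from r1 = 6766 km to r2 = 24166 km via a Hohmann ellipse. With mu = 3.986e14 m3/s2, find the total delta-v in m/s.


V1 = sqrt(mu/r1) = 7675.43 m/s
dV1 = V1*(sqrt(2*r2/(r1+r2)) - 1) = 1918.93 m/s
V2 = sqrt(mu/r2) = 4061.31 m/s
dV2 = V2*(1 - sqrt(2*r1/(r1+r2))) = 1375.08 m/s
Total dV = 3294 m/s

3294 m/s


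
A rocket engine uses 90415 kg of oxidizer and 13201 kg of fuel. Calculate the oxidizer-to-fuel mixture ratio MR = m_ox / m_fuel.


MR = 90415 / 13201 = 6.85

6.85


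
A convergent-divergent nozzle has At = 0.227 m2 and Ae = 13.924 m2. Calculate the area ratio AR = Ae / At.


AR = 13.924 / 0.227 = 61.3

61.3


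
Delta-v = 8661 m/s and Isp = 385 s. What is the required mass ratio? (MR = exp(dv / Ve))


Ve = 385 * 9.81 = 3776.85 m/s
MR = exp(8661 / 3776.85) = 9.906

9.906


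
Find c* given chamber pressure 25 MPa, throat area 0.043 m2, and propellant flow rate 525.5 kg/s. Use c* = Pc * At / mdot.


c* = 25e6 * 0.043 / 525.5 = 2046 m/s

2046 m/s


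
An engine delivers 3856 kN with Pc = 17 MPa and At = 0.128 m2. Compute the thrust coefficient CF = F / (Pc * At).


CF = 3856000 / (17e6 * 0.128) = 1.77

1.77


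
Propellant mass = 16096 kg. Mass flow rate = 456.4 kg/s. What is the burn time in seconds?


tb = 16096 / 456.4 = 35.3 s

35.3 s


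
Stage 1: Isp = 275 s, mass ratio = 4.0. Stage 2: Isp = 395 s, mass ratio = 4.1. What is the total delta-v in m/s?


dV1 = 275 * 9.81 * ln(4.0) = 3739.9 m/s
dV2 = 395 * 9.81 * ln(4.1) = 5467.5 m/s
Total dV = 3739.9 + 5467.5 = 9207.4 m/s ~ 9207 m/s

9207 m/s


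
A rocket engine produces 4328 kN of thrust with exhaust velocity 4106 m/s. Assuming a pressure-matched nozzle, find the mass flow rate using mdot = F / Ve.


mdot = F / Ve = 4328000 / 4106 = 1054.1 kg/s

1054.1 kg/s


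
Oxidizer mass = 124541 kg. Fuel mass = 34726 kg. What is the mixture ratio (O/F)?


MR = 124541 / 34726 = 3.59

3.59


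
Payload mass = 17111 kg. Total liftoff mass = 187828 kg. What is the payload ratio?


PR = 17111 / 187828 = 0.0911

0.0911


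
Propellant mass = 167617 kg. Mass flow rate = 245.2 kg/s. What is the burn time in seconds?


tb = 167617 / 245.2 = 683.6 s

683.6 s


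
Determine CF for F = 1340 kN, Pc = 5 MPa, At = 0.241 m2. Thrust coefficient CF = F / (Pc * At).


CF = 1340000 / (5e6 * 0.241) = 1.11

1.11


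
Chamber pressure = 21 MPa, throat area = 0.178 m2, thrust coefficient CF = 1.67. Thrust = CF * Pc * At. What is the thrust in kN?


F = 1.67 * 21e6 * 0.178 = 6.2425e+06 N = 6242.5 kN

6242.5 kN


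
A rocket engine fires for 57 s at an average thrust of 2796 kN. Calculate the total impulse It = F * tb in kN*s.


It = 2796 * 57 = 159372 kN*s

159372 kN*s


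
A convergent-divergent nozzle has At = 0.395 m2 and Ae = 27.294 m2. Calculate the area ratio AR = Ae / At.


AR = 27.294 / 0.395 = 69.1

69.1


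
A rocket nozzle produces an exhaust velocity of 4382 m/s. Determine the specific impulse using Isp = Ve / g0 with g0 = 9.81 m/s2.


Isp = Ve / g0 = 4382 / 9.81 = 446.7 s

446.7 s


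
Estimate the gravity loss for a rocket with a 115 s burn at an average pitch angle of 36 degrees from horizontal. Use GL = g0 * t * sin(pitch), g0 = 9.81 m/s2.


GL = 9.81 * 115 * sin(36 deg) = 663 m/s

663 m/s


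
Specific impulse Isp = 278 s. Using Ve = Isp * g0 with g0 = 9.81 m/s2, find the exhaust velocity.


Ve = Isp * g0 = 278 * 9.81 = 2727.2 m/s

2727.2 m/s


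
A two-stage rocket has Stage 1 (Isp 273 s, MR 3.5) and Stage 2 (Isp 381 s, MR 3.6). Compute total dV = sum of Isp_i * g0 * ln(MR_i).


dV1 = 273 * 9.81 * ln(3.5) = 3355.1 m/s
dV2 = 381 * 9.81 * ln(3.6) = 4787.6 m/s
Total dV = 3355.1 + 4787.6 = 8142.7 m/s ~ 8143 m/s

8143 m/s


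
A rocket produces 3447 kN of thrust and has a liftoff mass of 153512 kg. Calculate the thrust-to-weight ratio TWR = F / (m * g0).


TWR = 3447000 / (153512 * 9.81) = 2.29

2.29


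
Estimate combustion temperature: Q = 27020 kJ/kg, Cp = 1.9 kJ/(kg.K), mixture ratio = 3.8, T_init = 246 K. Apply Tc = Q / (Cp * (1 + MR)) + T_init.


Tc = 27020 / (1.9 * (1 + 3.8)) + 246 = 3209 K

3209 K


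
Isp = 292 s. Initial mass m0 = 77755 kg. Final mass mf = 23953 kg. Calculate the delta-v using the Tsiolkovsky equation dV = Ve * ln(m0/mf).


Ve = 292 * 9.81 = 2864.52 m/s
dV = 2864.52 * ln(77755/23953) = 3373 m/s

3373 m/s


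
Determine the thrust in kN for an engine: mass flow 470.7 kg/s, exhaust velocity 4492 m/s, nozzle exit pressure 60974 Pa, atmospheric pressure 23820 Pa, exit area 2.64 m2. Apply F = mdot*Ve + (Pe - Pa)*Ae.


F = 470.7 * 4492 + (60974 - 23820) * 2.64 = 2.2125e+06 N = 2212.5 kN

2212.5 kN


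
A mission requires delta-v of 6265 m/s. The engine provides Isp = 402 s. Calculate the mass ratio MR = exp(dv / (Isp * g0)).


Ve = 402 * 9.81 = 3943.62 m/s
MR = exp(6265 / 3943.62) = 4.897

4.897


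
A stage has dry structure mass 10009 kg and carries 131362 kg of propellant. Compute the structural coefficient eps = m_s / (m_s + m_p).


eps = 10009 / (10009 + 131362) = 0.0708

0.0708


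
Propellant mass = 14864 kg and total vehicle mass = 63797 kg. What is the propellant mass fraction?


PMF = 14864 / 63797 = 0.233

0.233


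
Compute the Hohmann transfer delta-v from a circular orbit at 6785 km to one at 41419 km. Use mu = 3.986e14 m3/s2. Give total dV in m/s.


V1 = sqrt(mu/r1) = 7664.67 m/s
dV1 = V1*(sqrt(2*r2/(r1+r2)) - 1) = 2383.03 m/s
V2 = sqrt(mu/r2) = 3102.19 m/s
dV2 = V2*(1 - sqrt(2*r1/(r1+r2))) = 1456.24 m/s
Total dV = 3839 m/s

3839 m/s


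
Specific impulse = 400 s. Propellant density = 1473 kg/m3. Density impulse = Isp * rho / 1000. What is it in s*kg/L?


rho*Isp = 400 * 1473 / 1000 = 589 s*kg/L

589 s*kg/L


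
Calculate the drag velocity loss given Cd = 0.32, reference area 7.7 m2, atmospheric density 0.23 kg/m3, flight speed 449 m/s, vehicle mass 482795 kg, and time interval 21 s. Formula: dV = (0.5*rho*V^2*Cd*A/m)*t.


D = 0.5 * 0.23 * 449^2 * 0.32 * 7.7 = 57125.66 N
a = 57125.66 / 482795 = 0.1183 m/s2
dV = 0.1183 * 21 = 2.5 m/s

2.5 m/s


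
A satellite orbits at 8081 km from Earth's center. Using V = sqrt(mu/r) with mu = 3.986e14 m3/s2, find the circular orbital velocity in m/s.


V = sqrt(3.986e14 / 8081000) = 7023 m/s

7023 m/s


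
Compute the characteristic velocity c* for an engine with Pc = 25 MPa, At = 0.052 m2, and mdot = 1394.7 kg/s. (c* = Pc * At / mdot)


c* = 25e6 * 0.052 / 1394.7 = 932 m/s

932 m/s


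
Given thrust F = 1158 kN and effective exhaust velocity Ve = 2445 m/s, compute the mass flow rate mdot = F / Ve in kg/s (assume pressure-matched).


mdot = F / Ve = 1158000 / 2445 = 473.6 kg/s

473.6 kg/s


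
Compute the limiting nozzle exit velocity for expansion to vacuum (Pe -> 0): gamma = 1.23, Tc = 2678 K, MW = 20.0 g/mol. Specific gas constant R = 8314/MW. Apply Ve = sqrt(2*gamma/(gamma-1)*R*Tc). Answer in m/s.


R = 8314 / 20.0 = 415.7 J/(kg.K)
Ve = sqrt(2 * 1.23 / (1.23 - 1) * 415.7 * 2678) = 3451 m/s

3451 m/s


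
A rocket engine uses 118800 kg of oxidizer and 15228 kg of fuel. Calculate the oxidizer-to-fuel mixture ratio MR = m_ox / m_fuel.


MR = 118800 / 15228 = 7.8

7.8


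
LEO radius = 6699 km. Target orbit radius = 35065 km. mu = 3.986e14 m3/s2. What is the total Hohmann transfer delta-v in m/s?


V1 = sqrt(mu/r1) = 7713.72 m/s
dV1 = V1*(sqrt(2*r2/(r1+r2)) - 1) = 2282.01 m/s
V2 = sqrt(mu/r2) = 3371.57 m/s
dV2 = V2*(1 - sqrt(2*r1/(r1+r2))) = 1461.93 m/s
Total dV = 3744 m/s

3744 m/s


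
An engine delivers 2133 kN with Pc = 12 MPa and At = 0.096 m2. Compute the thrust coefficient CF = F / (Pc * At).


CF = 2133000 / (12e6 * 0.096) = 1.85

1.85
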